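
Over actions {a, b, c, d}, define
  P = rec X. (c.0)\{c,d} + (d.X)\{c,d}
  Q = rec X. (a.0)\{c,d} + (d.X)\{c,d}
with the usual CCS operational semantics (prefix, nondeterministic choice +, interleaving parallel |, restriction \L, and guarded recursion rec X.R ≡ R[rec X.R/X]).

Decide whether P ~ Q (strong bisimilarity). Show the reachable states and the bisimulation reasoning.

not bisimilar

P's transition system — 1 states:
  u0 = rec X. (c.0)\{c,d} + (d.X)\{c,d} ⊢ ·
Q's transition system — 2 states:
  v0 = rec X. (a.0)\{c,d} + (d.X)\{c,d} ⊢ -a-> v1
  v1 = 0\{c,d} ⊢ ·
Bisimilarity quotient blocks:
  B0 = {u0, v1}
  B1 = {v0}
u0 ∈ B0, v0 ∈ B1 → different blocks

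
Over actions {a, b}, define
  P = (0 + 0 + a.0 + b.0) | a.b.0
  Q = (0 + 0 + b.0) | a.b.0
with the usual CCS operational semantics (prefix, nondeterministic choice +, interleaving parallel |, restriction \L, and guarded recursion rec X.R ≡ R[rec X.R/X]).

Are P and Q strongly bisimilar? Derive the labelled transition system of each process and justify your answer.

NO

P's transition system — 6 states:
  u0 = (0 + 0 + a.0 + b.0) | a.b.0 has moves —a→ u1, —a→ u2, —b→ u2
  u1 = (0 + 0 + a.0 + b.0) | b.0 has moves —a→ u3, —b→ u3, —b→ u4
  u2 = 0 | a.b.0 has moves —a→ u3
  u3 = 0 | b.0 has moves —b→ u5
  u4 = (0 + 0 + a.0 + b.0) | 0 has moves —a→ u5, —b→ u5
  u5 = 0 | 0 has moves stopped
Q's transition system — 6 states:
  v0 = (0 + 0 + b.0) | a.b.0 has moves —a→ v1, —b→ v2
  v1 = (0 + 0 + b.0) | b.0 has moves —b→ v3, —b→ v4
  v2 = 0 | a.b.0 has moves —a→ v4
  v3 = (0 + 0 + b.0) | 0 has moves —b→ v5
  v4 = 0 | b.0 has moves —b→ v5
  v5 = 0 | 0 has moves stopped
Partition-refinement fixed point:
  B0 = {u0}
  B1 = {u1}
  B2 = {u3, v3, v4}
  B3 = {u5, v5}
  B4 = {u4}
  B5 = {u2, v2}
  B6 = {v0}
  B7 = {v1}
u0 ∈ B0, v0 ∈ B6 → different blocks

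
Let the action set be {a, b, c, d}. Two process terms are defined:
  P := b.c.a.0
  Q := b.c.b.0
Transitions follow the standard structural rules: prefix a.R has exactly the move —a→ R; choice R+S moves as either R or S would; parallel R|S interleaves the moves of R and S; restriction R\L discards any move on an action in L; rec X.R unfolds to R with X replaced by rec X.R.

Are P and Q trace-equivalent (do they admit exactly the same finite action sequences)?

trace-distinct — witness ⟨bca⟩

P's transition system — 4 states:
  u0 = b.c.a.0 has moves =b=> u1
  u1 = c.a.0 has moves =c=> u2
  u2 = a.0 has moves =a=> u3
  u3 = 0 has moves (no moves)
Q's transition system — 4 states:
  v0 = b.c.b.0 has moves =b=> v1
  v1 = c.b.0 has moves =c=> v2
  v2 = b.0 has moves =b=> v3
  v3 = 0 has moves (no moves)
Trace ⟨bca⟩ through P, begin at {u0}:
  after b @ step 1: {u1}
  after c @ step 2: {u2}
  after a @ step 3: {u3}
  P completes σ.
Trace ⟨bca⟩ through Q, begin at {v0}:
  after b @ step 1: {v1}
  after c @ step 2: {v2}
  after a @ step 3: ∅  — Q cannot continue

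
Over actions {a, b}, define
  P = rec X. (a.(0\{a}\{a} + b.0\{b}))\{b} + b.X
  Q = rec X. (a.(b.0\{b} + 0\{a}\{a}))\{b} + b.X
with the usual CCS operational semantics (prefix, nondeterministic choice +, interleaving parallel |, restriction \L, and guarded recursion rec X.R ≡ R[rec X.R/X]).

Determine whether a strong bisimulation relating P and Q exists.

YES

Reachable graph of P (2 states):
  p0 = rec X. (a.(0\{a}\{a} + b.0\{b}))\{b} + b.X :: ··a··> p1, ··b··> p0
  p1 = (0\{a}\{a} + b.0\{b})\{b} :: ·
Reachable graph of Q (2 states):
  q0 = rec X. (a.(b.0\{b} + 0\{a}\{a}))\{b} + b.X :: ··a··> q1, ··b··> q0
  q1 = (b.0\{b} + 0\{a}\{a})\{b} :: ·
Bisimilarity quotient blocks:
  B0 = {p0, q0}
  B1 = {p1, q1}
p0 ∈ B0, q0 ∈ B0 → same block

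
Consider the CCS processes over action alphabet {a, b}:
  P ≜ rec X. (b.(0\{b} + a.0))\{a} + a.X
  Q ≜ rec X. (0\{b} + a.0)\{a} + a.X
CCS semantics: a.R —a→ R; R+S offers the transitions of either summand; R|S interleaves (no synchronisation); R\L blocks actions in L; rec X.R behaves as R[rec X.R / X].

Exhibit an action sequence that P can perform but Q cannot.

P's transition system — 2 states:
  m0 = rec X. (b.(0\{b} + a.0))\{a} + a.X ⊢ --a--▸ m0, --b--▸ m1
  m1 = (0\{b} + a.0)\{a} ⊢ (no moves)
Q's transition system — 1 states:
  n0 = rec X. (0\{b} + a.0)\{a} + a.X ⊢ --a--▸ n0
Run σ = ⟨b⟩ on P: start {m0}
  [1] b ⇒ {m1}
  — P admits the full trace.
Run σ = ⟨b⟩ on Q: start {n0}
  [1] b ⇒ ∅ (Q stuck)

b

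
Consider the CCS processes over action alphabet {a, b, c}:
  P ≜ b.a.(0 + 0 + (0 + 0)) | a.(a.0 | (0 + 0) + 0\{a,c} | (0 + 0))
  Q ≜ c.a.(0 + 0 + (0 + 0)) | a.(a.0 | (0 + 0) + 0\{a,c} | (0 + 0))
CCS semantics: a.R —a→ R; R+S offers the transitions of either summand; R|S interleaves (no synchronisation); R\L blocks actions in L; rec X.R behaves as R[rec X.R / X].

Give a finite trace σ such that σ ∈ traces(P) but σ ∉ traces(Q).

b

LTS(P): 9 reachable states
  p0 = b.a.(0 + 0 + (0 + 0)) | a.(a.0 | (0 + 0) + 0\{a,c} | (0 + 0)) ⊢ --a--▸ p1, --b--▸ p2
  p1 = b.a.(0 + 0 + (0 + 0)) | (a.0 | (0 + 0) + 0\{a,c} | (0 + 0)) ⊢ --a--▸ p3, --b--▸ p4
  p2 = a.(0 + 0 + (0 + 0)) | a.(a.0 | (0 + 0) + 0\{a,c} | (0 + 0)) ⊢ --a--▸ p4, --a--▸ p5
  p3 = b.a.(0 + 0 + (0 + 0)) | (0 | (0 + 0)) ⊢ --b--▸ p6
  p4 = a.(0 + 0 + (0 + 0)) | (a.0 | (0 + 0) + 0\{a,c} | (0 + 0)) ⊢ --a--▸ p6, --a--▸ p7
  p5 = (0 + 0 + (0 + 0)) | a.(a.0 | (0 + 0) + 0\{a,c} | (0 + 0)) ⊢ --a--▸ p7
  p6 = a.(0 + 0 + (0 + 0)) | (0 | (0 + 0)) ⊢ --a--▸ p8
  p7 = (0 + 0 + (0 + 0)) | (a.0 | (0 + 0) + 0\{a,c} | (0 + 0)) ⊢ --a--▸ p8
  p8 = (0 + 0 + (0 + 0)) | (0 | (0 + 0)) ⊢ ·
LTS(Q): 9 reachable states
  q0 = c.a.(0 + 0 + (0 + 0)) | a.(a.0 | (0 + 0) + 0\{a,c} | (0 + 0)) ⊢ --a--▸ q1, --c--▸ q2
  q1 = c.a.(0 + 0 + (0 + 0)) | (a.0 | (0 + 0) + 0\{a,c} | (0 + 0)) ⊢ --a--▸ q3, --c--▸ q4
  q2 = a.(0 + 0 + (0 + 0)) | a.(a.0 | (0 + 0) + 0\{a,c} | (0 + 0)) ⊢ --a--▸ q4, --a--▸ q5
  q3 = c.a.(0 + 0 + (0 + 0)) | (0 | (0 + 0)) ⊢ --c--▸ q6
  q4 = a.(0 + 0 + (0 + 0)) | (a.0 | (0 + 0) + 0\{a,c} | (0 + 0)) ⊢ --a--▸ q6, --a--▸ q7
  q5 = (0 + 0 + (0 + 0)) | a.(a.0 | (0 + 0) + 0\{a,c} | (0 + 0)) ⊢ --a--▸ q7
  q6 = a.(0 + 0 + (0 + 0)) | (0 | (0 + 0)) ⊢ --a--▸ q8
  q7 = (0 + 0 + (0 + 0)) | (a.0 | (0 + 0) + 0\{a,c} | (0 + 0)) ⊢ --a--▸ q8
  q8 = (0 + 0 + (0 + 0)) | (0 | (0 + 0)) ⊢ ·
Run σ = ⟨b⟩ on P: start {p0}
  [1] b ⇒ {p2}
  ✓ P
Run σ = ⟨b⟩ on Q: start {q0}
  [1] b ⇒ no successor for Q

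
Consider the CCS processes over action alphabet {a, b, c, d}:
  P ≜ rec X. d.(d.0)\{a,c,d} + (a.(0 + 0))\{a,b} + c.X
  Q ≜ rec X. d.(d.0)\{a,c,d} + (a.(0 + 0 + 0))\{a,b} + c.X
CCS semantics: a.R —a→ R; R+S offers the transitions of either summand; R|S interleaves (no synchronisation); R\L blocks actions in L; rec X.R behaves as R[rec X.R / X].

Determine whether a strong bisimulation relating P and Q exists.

P ~ Q

LTS(P): 2 reachable states
  m0 = rec X. d.(d.0)\{a,c,d} + (a.(0 + 0))\{a,b} + c.X has moves =c=> m0, =d=> m1
  m1 = (d.0)\{a,c,d} has moves stopped
LTS(Q): 2 reachable states
  n0 = rec X. d.(d.0)\{a,c,d} + (a.(0 + 0 + 0))\{a,b} + c.X has moves =c=> n0, =d=> n1
  n1 = (d.0)\{a,c,d} has moves stopped
Partition-refinement fixed point:
  B0 = {m0, n0}
  B1 = {m1, n1}
m0 ∈ B0, n0 ∈ B0 → same block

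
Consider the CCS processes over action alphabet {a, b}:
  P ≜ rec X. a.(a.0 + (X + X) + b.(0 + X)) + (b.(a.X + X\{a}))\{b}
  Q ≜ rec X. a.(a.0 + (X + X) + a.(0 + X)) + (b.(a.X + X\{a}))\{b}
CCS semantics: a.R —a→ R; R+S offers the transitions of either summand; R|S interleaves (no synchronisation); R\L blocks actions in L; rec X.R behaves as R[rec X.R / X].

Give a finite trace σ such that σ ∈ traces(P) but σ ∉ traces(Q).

Reachable graph of P (4 states):
  s0 = rec X. a.(a.0 + (X + X) + b.(0 + X)) + (b.(a.X + X\{a}))\{b} has moves --a--▸ s1
  s1 = a.0 + ((rec X. a.(a.0 + (X + X) + b.(0 + X)) + (b.(a.X + X\{a}))\{b}) + (rec X. a.(a.0 + (X + X) + b.(0 + X)) + (b.(a.X + X\{a}))\{b})) + b.(0 + (rec X. a.(a.0 + (X + X) + b.(0 + X)) + (b.(a.X + X\{a}))\{b})) has moves --a--▸ s1, --a--▸ s2, --b--▸ s3
  s2 = 0 has moves deadlocked
  s3 = 0 + (rec X. a.(a.0 + (X + X) + b.(0 + X)) + (b.(a.X + X\{a}))\{b}) has moves --a--▸ s1
Reachable graph of Q (4 states):
  t0 = rec X. a.(a.0 + (X + X) + a.(0 + X)) + (b.(a.X + X\{a}))\{b} has moves --a--▸ t1
  t1 = a.0 + ((rec X. a.(a.0 + (X + X) + a.(0 + X)) + (b.(a.X + X\{a}))\{b}) + (rec X. a.(a.0 + (X + X) + a.(0 + X)) + (b.(a.X + X\{a}))\{b})) + a.(0 + (rec X. a.(a.0 + (X + X) + a.(0 + X)) + (b.(a.X + X\{a}))\{b})) has moves --a--▸ t1, --a--▸ t2, --a--▸ t3
  t2 = 0 has moves deadlocked
  t3 = 0 + (rec X. a.(a.0 + (X + X) + a.(0 + X)) + (b.(a.X + X\{a}))\{b}) has moves --a--▸ t1
Executing ab from P (initial set {s0}):
  step 1 (a): {s1}
  step 2 (b): {s3}
  — P admits the full trace.
Executing ab from Q (initial set {t0}):
  step 1 (a): {t1}
  step 2 (b): ∅ (Q stuck)

ab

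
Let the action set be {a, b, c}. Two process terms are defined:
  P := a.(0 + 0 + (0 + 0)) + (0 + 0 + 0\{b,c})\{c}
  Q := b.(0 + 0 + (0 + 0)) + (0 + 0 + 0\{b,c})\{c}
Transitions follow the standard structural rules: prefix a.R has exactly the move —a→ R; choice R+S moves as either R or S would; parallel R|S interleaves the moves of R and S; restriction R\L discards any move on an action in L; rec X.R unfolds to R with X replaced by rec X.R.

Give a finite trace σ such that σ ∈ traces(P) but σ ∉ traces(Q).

Reachable graph of P (2 states):
  m0 = a.(0 + 0 + (0 + 0)) + (0 + 0 + 0\{b,c})\{c} has moves ··a··> m1
  m1 = 0 + 0 + (0 + 0) has moves ∅
Reachable graph of Q (2 states):
  n0 = b.(0 + 0 + (0 + 0)) + (0 + 0 + 0\{b,c})\{c} has moves ··b··> n1
  n1 = 0 + 0 + (0 + 0) has moves ∅
Run σ = ⟨a⟩ on P: start {m0}
  [1] a ⇒ {m1}
  — P admits the full trace.
Run σ = ⟨a⟩ on Q: start {n0}
  [1] a ⇒ no successor for Q

a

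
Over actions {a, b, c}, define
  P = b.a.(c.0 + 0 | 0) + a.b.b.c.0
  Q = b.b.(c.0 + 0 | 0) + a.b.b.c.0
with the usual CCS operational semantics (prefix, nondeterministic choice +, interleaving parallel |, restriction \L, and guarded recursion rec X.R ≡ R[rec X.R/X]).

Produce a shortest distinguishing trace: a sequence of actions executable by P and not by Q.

Reachable graph of P (7 states):
  u0 = b.a.(c.0 + 0 | 0) + a.b.b.c.0 has moves =a=> u1, =b=> u2
  u1 = b.b.c.0 has moves =b=> u3
  u2 = a.(c.0 + 0 | 0) has moves =a=> u4
  u3 = b.c.0 has moves =b=> u5
  u4 = c.0 + 0 | 0 has moves =c=> u6
  u5 = c.0 has moves =c=> u6
  u6 = 0 has moves ∅
Reachable graph of Q (7 states):
  v0 = b.b.(c.0 + 0 | 0) + a.b.b.c.0 has moves =a=> v1, =b=> v2
  v1 = b.b.c.0 has moves =b=> v3
  v2 = b.(c.0 + 0 | 0) has moves =b=> v4
  v3 = b.c.0 has moves =b=> v5
  v4 = c.0 + 0 | 0 has moves =c=> v6
  v5 = c.0 has moves =c=> v6
  v6 = 0 has moves ∅
Executing ba from P (initial set {u0}):
  [1] b ⇒ {u2}
  [2] a ⇒ {u4}
  P completes σ.
Executing ba from Q (initial set {v0}):
  [1] b ⇒ {v2}
  [2] a ⇒ ∅ (Q stuck)

ba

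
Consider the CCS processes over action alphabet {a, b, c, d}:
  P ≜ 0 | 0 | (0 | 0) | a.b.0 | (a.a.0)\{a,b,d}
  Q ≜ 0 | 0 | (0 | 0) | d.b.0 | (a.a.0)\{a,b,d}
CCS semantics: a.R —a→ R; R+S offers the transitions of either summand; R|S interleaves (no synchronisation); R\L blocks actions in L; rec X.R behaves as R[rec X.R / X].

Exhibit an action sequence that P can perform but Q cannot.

P's transition system — 3 states:
  m0 = 0 | 0 | (0 | 0) | a.b.0 | (a.a.0)\{a,b,d} | --a--▸ m1
  m1 = 0 | 0 | (0 | 0) | b.0 | (a.a.0)\{a,b,d} | --b--▸ m2
  m2 = 0 | 0 | (0 | 0) | 0 | (a.a.0)\{a,b,d} | ·
Q's transition system — 3 states:
  n0 = 0 | 0 | (0 | 0) | d.b.0 | (a.a.0)\{a,b,d} | --d--▸ n1
  n1 = 0 | 0 | (0 | 0) | b.0 | (a.a.0)\{a,b,d} | --b--▸ n2
  n2 = 0 | 0 | (0 | 0) | 0 | (a.a.0)\{a,b,d} | ·
Executing a from P (initial set {m0}):
  after a @ step 1: {m1}
  ✓ P
Executing a from Q (initial set {n0}):
  after a @ step 1: ∅ (Q stuck)

a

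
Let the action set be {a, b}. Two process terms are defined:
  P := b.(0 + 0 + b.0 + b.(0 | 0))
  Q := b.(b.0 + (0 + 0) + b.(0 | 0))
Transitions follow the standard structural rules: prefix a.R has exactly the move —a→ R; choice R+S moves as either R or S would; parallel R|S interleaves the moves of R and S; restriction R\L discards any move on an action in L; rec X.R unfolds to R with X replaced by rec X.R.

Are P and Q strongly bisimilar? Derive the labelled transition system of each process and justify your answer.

P ~ Q

Reachable graph of P (4 states):
  p0 = b.(0 + 0 + b.0 + b.(0 | 0)) :: =b=> p1
  p1 = 0 + 0 + b.0 + b.(0 | 0) :: =b=> p2, =b=> p3
  p2 = 0 :: ∅
  p3 = 0 | 0 :: ∅
Reachable graph of Q (4 states):
  q0 = b.(b.0 + (0 + 0) + b.(0 | 0)) :: =b=> q1
  q1 = b.0 + (0 + 0) + b.(0 | 0) :: =b=> q2, =b=> q3
  q2 = 0 :: ∅
  q3 = 0 | 0 :: ∅
Bisimilarity quotient blocks:
  B0 = {p0, q0}
  B1 = {p1, q1}
  B2 = {p2, p3, q2, q3}
p0 ∈ B0, q0 ∈ B0 → same block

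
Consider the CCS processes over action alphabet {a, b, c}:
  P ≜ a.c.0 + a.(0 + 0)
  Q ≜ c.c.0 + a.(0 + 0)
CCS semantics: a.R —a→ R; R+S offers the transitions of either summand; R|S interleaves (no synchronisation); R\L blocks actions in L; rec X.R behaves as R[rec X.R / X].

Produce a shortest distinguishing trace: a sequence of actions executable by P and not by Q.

Reachable graph of P (4 states):
  m0 = a.c.0 + a.(0 + 0) ⊢ ··a··> m1, ··a··> m2
  m1 = 0 + 0 ⊢ ·
  m2 = c.0 ⊢ ··c··> m3
  m3 = 0 ⊢ ·
Reachable graph of Q (4 states):
  n0 = c.c.0 + a.(0 + 0) ⊢ ··a··> n1, ··c··> n2
  n1 = 0 + 0 ⊢ ·
  n2 = c.0 ⊢ ··c··> n3
  n3 = 0 ⊢ ·
Trace ⟨ac⟩ through P, begin at {m0}:
  after a @ step 1: {m1, m2}
  after c @ step 2: {m3}
  — P admits the full trace.
Trace ⟨ac⟩ through Q, begin at {n0}:
  after a @ step 1: {n1}
  after c @ step 2: ∅ (Q stuck)

ac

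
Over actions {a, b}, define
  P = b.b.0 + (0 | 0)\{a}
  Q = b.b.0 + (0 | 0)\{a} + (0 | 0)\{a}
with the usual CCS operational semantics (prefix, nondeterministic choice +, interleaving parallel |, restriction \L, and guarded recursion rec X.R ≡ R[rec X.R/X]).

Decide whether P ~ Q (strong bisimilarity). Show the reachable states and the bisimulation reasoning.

bisimilar

Reachable graph of P (3 states):
  u0 = b.b.0 + (0 | 0)\{a} :: --b--▸ u1
  u1 = b.0 :: --b--▸ u2
  u2 = 0 :: stopped
Reachable graph of Q (3 states):
  v0 = b.b.0 + (0 | 0)\{a} + (0 | 0)\{a} :: --b--▸ v1
  v1 = b.0 :: --b--▸ v2
  v2 = 0 :: stopped
Partition-refinement fixed point:
  B0 = {u0, v0}
  B1 = {u1, v1}
  B2 = {u2, v2}
u0 ∈ B0, v0 ∈ B0 → same block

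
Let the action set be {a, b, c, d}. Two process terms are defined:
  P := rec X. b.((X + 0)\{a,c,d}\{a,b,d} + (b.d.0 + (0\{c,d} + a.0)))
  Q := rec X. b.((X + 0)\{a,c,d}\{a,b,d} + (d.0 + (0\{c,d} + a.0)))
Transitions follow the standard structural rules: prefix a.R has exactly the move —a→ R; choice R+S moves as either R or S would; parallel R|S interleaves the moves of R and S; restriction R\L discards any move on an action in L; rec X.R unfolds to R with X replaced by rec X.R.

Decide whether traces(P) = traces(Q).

P's transition system — 4 states:
  m0 = rec X. b.((X + 0)\{a,c,d}\{a,b,d} + (b.d.0 + (0\{c,d} + a.0))) ⊢ --b--▸ m1
  m1 = ((rec X. b.((X + 0)\{a,c,d}\{a,b,d} + (b.d.0 + (0\{c,d} + a.0)))) + 0)\{a,c,d}\{a,b,d} + (b.d.0 + (0\{c,d} + a.0)) ⊢ --a--▸ m2, --b--▸ m3
  m2 = 0 ⊢ ∅
  m3 = d.0 ⊢ --d--▸ m2
Q's transition system — 3 states:
  n0 = rec X. b.((X + 0)\{a,c,d}\{a,b,d} + (d.0 + (0\{c,d} + a.0))) ⊢ --b--▸ n1
  n1 = ((rec X. b.((X + 0)\{a,c,d}\{a,b,d} + (d.0 + (0\{c,d} + a.0)))) + 0)\{a,c,d}\{a,b,d} + (d.0 + (0\{c,d} + a.0)) ⊢ --a--▸ n2, --d--▸ n2
  n2 = 0 ⊢ ∅
Executing bb from P (initial set {m0}):
  after b @ step 1: {m1}
  after b @ step 2: {m3}
  P completes σ.
Executing bb from Q (initial set {n0}):
  after b @ step 1: {n1}
  after b @ step 2: ∅ (Q stuck)

NO — witness ⟨bb⟩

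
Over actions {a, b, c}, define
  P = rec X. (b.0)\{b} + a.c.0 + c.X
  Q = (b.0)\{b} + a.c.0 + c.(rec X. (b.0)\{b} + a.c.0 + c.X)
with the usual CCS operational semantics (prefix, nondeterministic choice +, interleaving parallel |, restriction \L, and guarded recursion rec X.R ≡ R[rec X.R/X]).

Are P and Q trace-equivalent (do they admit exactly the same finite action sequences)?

YES

Reachable graph of P (3 states):
  s0 = rec X. (b.0)\{b} + a.c.0 + c.X :: =a=> s1, =c=> s0
  s1 = c.0 :: =c=> s2
  s2 = 0 :: (no moves)
Reachable graph of Q (4 states):
  t0 = (b.0)\{b} + a.c.0 + c.(rec X. (b.0)\{b} + a.c.0 + c.X) :: =a=> t1, =c=> t2
  t1 = c.0 :: =c=> t3
  t2 = rec X. (b.0)\{b} + a.c.0 + c.X :: =a=> t1, =c=> t2
  t3 = 0 :: (no moves)
Bisimilarity quotient blocks:
  B0 = {s0, t0, t2}
  B1 = {s1, t1}
  B2 = {s2, t3}
s0 ∈ B0, t0 ∈ B0 → same block
Bisimilar ⇒ trace-equivalent.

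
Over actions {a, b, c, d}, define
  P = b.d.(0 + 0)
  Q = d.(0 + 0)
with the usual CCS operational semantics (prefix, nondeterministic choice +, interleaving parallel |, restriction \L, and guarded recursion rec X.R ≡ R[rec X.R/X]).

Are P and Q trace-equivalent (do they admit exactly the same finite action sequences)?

traces(P) ≠ traces(Q) — witness ⟨b⟩

Reachable graph of P (3 states):
  p0 = b.d.(0 + 0) ⊢ -b-> p1
  p1 = d.(0 + 0) ⊢ -d-> p2
  p2 = 0 + 0 ⊢ stopped
Reachable graph of Q (2 states):
  q0 = d.(0 + 0) ⊢ -d-> q1
  q1 = 0 + 0 ⊢ stopped
Run σ = ⟨b⟩ on P: start {p0}
  [1] b ⇒ {p1}
  P completes σ.
Run σ = ⟨b⟩ on Q: start {q0}
  [1] b ⇒ ∅ (Q stuck)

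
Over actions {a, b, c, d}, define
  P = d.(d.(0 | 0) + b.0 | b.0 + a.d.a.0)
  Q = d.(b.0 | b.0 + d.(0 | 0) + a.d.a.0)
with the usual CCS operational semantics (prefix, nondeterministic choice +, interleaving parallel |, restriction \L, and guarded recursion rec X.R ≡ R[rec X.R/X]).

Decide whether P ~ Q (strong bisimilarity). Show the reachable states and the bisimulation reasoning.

P ~ Q

LTS(P): 8 reachable states
  u0 = d.(d.(0 | 0) + b.0 | b.0 + a.d.a.0) → —d→ u1
  u1 = d.(0 | 0) + b.0 | b.0 + a.d.a.0 → —a→ u2, —b→ u3, —b→ u4, —d→ u5
  u2 = d.a.0 → —d→ u6
  u3 = 0 | b.0 → —b→ u5
  u4 = b.0 | 0 → —b→ u5
  u5 = 0 | 0 → ∅
  u6 = a.0 → —a→ u7
  u7 = 0 → ∅
LTS(Q): 8 reachable states
  v0 = d.(b.0 | b.0 + d.(0 | 0) + a.d.a.0) → —d→ v1
  v1 = b.0 | b.0 + d.(0 | 0) + a.d.a.0 → —a→ v2, —b→ v3, —b→ v4, —d→ v5
  v2 = d.a.0 → —d→ v6
  v3 = 0 | b.0 → —b→ v5
  v4 = b.0 | 0 → —b→ v5
  v5 = 0 | 0 → ∅
  v6 = a.0 → —a→ v7
  v7 = 0 → ∅
Coarsest stable partition (strong bisimilarity classes):
  B0 = {u0, v0}
  B1 = {u1, v1}
  B2 = {u3, u4, v3, v4}
  B3 = {u5, u7, v5, v7}
  B4 = {u2, v2}
  B5 = {u6, v6}
u0 ∈ B0, v0 ∈ B0 → same block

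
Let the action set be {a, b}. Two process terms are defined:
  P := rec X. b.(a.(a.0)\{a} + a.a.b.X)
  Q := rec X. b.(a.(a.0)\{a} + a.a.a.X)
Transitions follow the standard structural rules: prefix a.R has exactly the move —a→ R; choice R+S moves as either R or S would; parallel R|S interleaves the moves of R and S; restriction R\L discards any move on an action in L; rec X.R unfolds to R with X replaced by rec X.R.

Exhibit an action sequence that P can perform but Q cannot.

baab

P's transition system — 5 states:
  u0 = rec X. b.(a.(a.0)\{a} + a.a.b.X) :: --b--▸ u1
  u1 = a.(a.0)\{a} + a.a.b.(rec X. b.(a.(a.0)\{a} + a.a.b.X)) :: --a--▸ u2, --a--▸ u3
  u2 = (a.0)\{a} :: ·
  u3 = a.b.(rec X. b.(a.(a.0)\{a} + a.a.b.X)) :: --a--▸ u4
  u4 = b.(rec X. b.(a.(a.0)\{a} + a.a.b.X)) :: --b--▸ u0
Q's transition system — 5 states:
  v0 = rec X. b.(a.(a.0)\{a} + a.a.a.X) :: --b--▸ v1
  v1 = a.(a.0)\{a} + a.a.a.(rec X. b.(a.(a.0)\{a} + a.a.a.X)) :: --a--▸ v2, --a--▸ v3
  v2 = (a.0)\{a} :: ·
  v3 = a.a.(rec X. b.(a.(a.0)\{a} + a.a.a.X)) :: --a--▸ v4
  v4 = a.(rec X. b.(a.(a.0)\{a} + a.a.a.X)) :: --a--▸ v0
Executing baab from P (initial set {u0}):
  after b @ step 1: {u1}
  after a @ step 2: {u2, u3}
  after a @ step 3: {u4}
  after b @ step 4: {u0}
  P completes σ.
Executing baab from Q (initial set {v0}):
  after b @ step 1: {v1}
  after a @ step 2: {v2, v3}
  after a @ step 3: {v4}
  after b @ step 4: ∅  — Q cannot continue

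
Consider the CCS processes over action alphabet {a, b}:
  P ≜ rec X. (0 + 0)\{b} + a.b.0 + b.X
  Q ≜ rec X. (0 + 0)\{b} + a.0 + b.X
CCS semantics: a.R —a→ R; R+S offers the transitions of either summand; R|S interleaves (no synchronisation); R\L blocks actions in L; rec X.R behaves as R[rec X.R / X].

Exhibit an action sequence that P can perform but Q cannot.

LTS(P): 3 reachable states
  s0 = rec X. (0 + 0)\{b} + a.b.0 + b.X ⊢ -a-> s1, -b-> s0
  s1 = b.0 ⊢ -b-> s2
  s2 = 0 ⊢ ∅
LTS(Q): 2 reachable states
  t0 = rec X. (0 + 0)\{b} + a.0 + b.X ⊢ -a-> t1, -b-> t0
  t1 = 0 ⊢ ∅
Executing ab from P (initial set {s0}):
  step 1 (a): {s1}
  step 2 (b): {s2}
  ✓ P
Executing ab from Q (initial set {t0}):
  step 1 (a): {t1}
  step 2 (b): ∅ (Q stuck)

ab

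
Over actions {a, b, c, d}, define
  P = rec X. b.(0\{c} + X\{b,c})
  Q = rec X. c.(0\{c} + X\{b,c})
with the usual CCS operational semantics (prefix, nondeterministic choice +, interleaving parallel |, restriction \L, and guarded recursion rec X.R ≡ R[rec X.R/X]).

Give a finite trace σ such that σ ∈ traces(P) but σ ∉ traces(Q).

LTS(P): 2 reachable states
  m0 = rec X. b.(0\{c} + X\{b,c}) ⊢ --b--▸ m1
  m1 = 0\{c} + (rec X. b.(0\{c} + X\{b,c}))\{b,c} ⊢ (no moves)
LTS(Q): 2 reachable states
  n0 = rec X. c.(0\{c} + X\{b,c}) ⊢ --c--▸ n1
  n1 = 0\{c} + (rec X. c.(0\{c} + X\{b,c}))\{b,c} ⊢ (no moves)
Run σ = ⟨b⟩ on P: start {m0}
  step 1 (b): {m1}
  P completes σ.
Run σ = ⟨b⟩ on Q: start {n0}
  step 1 (b): ∅  — Q cannot continue

b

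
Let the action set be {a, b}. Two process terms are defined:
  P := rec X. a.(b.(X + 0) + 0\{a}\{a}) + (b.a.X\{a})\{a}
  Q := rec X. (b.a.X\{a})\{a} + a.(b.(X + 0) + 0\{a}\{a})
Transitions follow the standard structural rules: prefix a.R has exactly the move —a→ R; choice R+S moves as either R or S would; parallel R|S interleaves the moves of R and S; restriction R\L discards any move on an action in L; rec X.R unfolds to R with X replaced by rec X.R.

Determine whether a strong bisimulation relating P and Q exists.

P ~ Q

Reachable graph of P (4 states):
  m0 = rec X. a.(b.(X + 0) + 0\{a}\{a}) + (b.a.X\{a})\{a} ⊢ —a→ m1, —b→ m2
  m1 = b.((rec X. a.(b.(X + 0) + 0\{a}\{a}) + (b.a.X\{a})\{a}) + 0) + 0\{a}\{a} ⊢ —b→ m3
  m2 = (a.(rec X. a.(b.(X + 0) + 0\{a}\{a}) + (b.a.X\{a})\{a})\{a})\{a} ⊢ deadlocked
  m3 = (rec X. a.(b.(X + 0) + 0\{a}\{a}) + (b.a.X\{a})\{a}) + 0 ⊢ —a→ m1, —b→ m2
Reachable graph of Q (4 states):
  n0 = rec X. (b.a.X\{a})\{a} + a.(b.(X + 0) + 0\{a}\{a}) ⊢ —a→ n1, —b→ n2
  n1 = b.((rec X. (b.a.X\{a})\{a} + a.(b.(X + 0) + 0\{a}\{a})) + 0) + 0\{a}\{a} ⊢ —b→ n3
  n2 = (a.(rec X. (b.a.X\{a})\{a} + a.(b.(X + 0) + 0\{a}\{a}))\{a})\{a} ⊢ deadlocked
  n3 = (rec X. (b.a.X\{a})\{a} + a.(b.(X + 0) + 0\{a}\{a})) + 0 ⊢ —a→ n1, —b→ n2
Bisimilarity quotient blocks:
  B0 = {m0, m3, n0, n3}
  B1 = {m2, n2}
  B2 = {m1, n1}
m0 ∈ B0, n0 ∈ B0 → same block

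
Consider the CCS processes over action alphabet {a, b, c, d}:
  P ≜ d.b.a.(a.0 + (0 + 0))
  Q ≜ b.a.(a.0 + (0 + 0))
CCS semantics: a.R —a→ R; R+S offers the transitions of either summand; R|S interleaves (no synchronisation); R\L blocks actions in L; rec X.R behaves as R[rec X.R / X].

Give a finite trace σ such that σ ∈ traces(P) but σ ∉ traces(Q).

Reachable graph of P (5 states):
  p0 = d.b.a.(a.0 + (0 + 0)) has moves =d=> p1
  p1 = b.a.(a.0 + (0 + 0)) has moves =b=> p2
  p2 = a.(a.0 + (0 + 0)) has moves =a=> p3
  p3 = a.0 + (0 + 0) has moves =a=> p4
  p4 = 0 has moves deadlocked
Reachable graph of Q (4 states):
  q0 = b.a.(a.0 + (0 + 0)) has moves =b=> q1
  q1 = a.(a.0 + (0 + 0)) has moves =a=> q2
  q2 = a.0 + (0 + 0) has moves =a=> q3
  q3 = 0 has moves deadlocked
Trace ⟨d⟩ through P, begin at {p0}:
  [1] d ⇒ {p1}
  P completes σ.
Trace ⟨d⟩ through Q, begin at {q0}:
  [1] d ⇒ ∅ (Q stuck)

d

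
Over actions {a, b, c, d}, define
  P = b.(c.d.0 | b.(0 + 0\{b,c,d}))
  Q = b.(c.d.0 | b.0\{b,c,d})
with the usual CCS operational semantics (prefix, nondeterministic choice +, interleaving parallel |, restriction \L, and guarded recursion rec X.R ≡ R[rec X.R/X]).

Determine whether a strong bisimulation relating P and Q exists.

P ~ Q

LTS(P): 7 reachable states
  s0 = b.(c.d.0 | b.(0 + 0\{b,c,d})) → =b=> s1
  s1 = c.d.0 | b.(0 + 0\{b,c,d}) → =b=> s2, =c=> s3
  s2 = c.d.0 | (0 + 0\{b,c,d}) → =c=> s4
  s3 = d.0 | b.(0 + 0\{b,c,d}) → =b=> s4, =d=> s5
  s4 = d.0 | (0 + 0\{b,c,d}) → =d=> s6
  s5 = 0 | b.(0 + 0\{b,c,d}) → =b=> s6
  s6 = 0 | (0 + 0\{b,c,d}) → deadlocked
LTS(Q): 7 reachable states
  t0 = b.(c.d.0 | b.0\{b,c,d}) → =b=> t1
  t1 = c.d.0 | b.0\{b,c,d} → =b=> t2, =c=> t3
  t2 = c.d.0 | 0\{b,c,d} → =c=> t4
  t3 = d.0 | b.0\{b,c,d} → =b=> t4, =d=> t5
  t4 = d.0 | 0\{b,c,d} → =d=> t6
  t5 = 0 | b.0\{b,c,d} → =b=> t6
  t6 = 0 | 0\{b,c,d} → deadlocked
Coarsest stable partition (strong bisimilarity classes):
  B0 = {s0, t0}
  B1 = {s1, t1}
  B2 = {s3, t3}
  B3 = {s4, t4}
  B4 = {s6, t6}
  B5 = {s5, t5}
  B6 = {s2, t2}
s0 ∈ B0, t0 ∈ B0 → same block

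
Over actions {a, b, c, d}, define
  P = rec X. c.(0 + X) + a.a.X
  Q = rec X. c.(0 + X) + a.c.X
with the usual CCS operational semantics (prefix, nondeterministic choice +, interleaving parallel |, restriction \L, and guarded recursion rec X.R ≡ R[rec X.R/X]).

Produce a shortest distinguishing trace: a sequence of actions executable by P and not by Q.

LTS(P): 3 reachable states
  p0 = rec X. c.(0 + X) + a.a.X → -a-> p1, -c-> p2
  p1 = a.(rec X. c.(0 + X) + a.a.X) → -a-> p0
  p2 = 0 + (rec X. c.(0 + X) + a.a.X) → -a-> p1, -c-> p2
LTS(Q): 3 reachable states
  q0 = rec X. c.(0 + X) + a.c.X → -a-> q1, -c-> q2
  q1 = c.(rec X. c.(0 + X) + a.c.X) → -c-> q0
  q2 = 0 + (rec X. c.(0 + X) + a.c.X) → -a-> q1, -c-> q2
Run σ = ⟨aa⟩ on P: start {p0}
  after a @ step 1: {p1}
  after a @ step 2: {p0}
  P completes σ.
Run σ = ⟨aa⟩ on Q: start {q0}
  after a @ step 1: {q1}
  after a @ step 2: no successor for Q

aa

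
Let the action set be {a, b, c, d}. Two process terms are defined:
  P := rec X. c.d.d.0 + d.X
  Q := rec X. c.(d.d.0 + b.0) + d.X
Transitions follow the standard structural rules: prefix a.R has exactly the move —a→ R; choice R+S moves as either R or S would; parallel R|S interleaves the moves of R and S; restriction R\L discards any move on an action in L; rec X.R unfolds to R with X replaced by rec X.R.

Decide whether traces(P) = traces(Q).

Reachable graph of P (4 states):
  u0 = rec X. c.d.d.0 + d.X :: —c→ u1, —d→ u0
  u1 = d.d.0 :: —d→ u2
  u2 = d.0 :: —d→ u3
  u3 = 0 :: stopped
Reachable graph of Q (4 states):
  v0 = rec X. c.(d.d.0 + b.0) + d.X :: —c→ v1, —d→ v0
  v1 = d.d.0 + b.0 :: —b→ v2, —d→ v3
  v2 = 0 :: stopped
  v3 = d.0 :: —d→ v2
Run σ = ⟨cb⟩ on Q: start {v0}
  after c @ step 1: {v1}
  after b @ step 2: {v2}
  Q completes σ.
Run σ = ⟨cb⟩ on P: start {u0}
  after c @ step 1: {u1}
  after b @ step 2: no successor for P

NO — witness ⟨cb⟩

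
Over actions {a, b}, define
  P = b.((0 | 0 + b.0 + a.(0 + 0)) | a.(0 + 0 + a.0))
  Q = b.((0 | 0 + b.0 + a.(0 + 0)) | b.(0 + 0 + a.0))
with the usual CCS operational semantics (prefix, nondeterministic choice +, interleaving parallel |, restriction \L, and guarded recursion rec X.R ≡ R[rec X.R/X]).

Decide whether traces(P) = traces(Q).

traces(P) ≠ traces(Q) — witness ⟨baa⟩

LTS(P): 10 reachable states
  m0 = b.((0 | 0 + b.0 + a.(0 + 0)) | a.(0 + 0 + a.0)) has moves -b-> m1
  m1 = (0 | 0 + b.0 + a.(0 + 0)) | a.(0 + 0 + a.0) has moves -a-> m2, -a-> m3, -b-> m4
  m2 = (0 + 0) | a.(0 + 0 + a.0) has moves -a-> m5
  m3 = (0 | 0 + b.0 + a.(0 + 0)) | (0 + 0 + a.0) has moves -a-> m5, -a-> m6, -b-> m7
  m4 = 0 | a.(0 + 0 + a.0) has moves -a-> m7
  m5 = (0 + 0) | (0 + 0 + a.0) has moves -a-> m8
  m6 = (0 | 0 + b.0 + a.(0 + 0)) | 0 has moves -a-> m8, -b-> m9
  m7 = 0 | (0 + 0 + a.0) has moves -a-> m9
  m8 = (0 + 0) | 0 has moves deadlocked
  m9 = 0 | 0 has moves deadlocked
LTS(Q): 10 reachable states
  n0 = b.((0 | 0 + b.0 + a.(0 + 0)) | b.(0 + 0 + a.0)) has moves -b-> n1
  n1 = (0 | 0 + b.0 + a.(0 + 0)) | b.(0 + 0 + a.0) has moves -a-> n2, -b-> n3, -b-> n4
  n2 = (0 + 0) | b.(0 + 0 + a.0) has moves -b-> n5
  n3 = (0 | 0 + b.0 + a.(0 + 0)) | (0 + 0 + a.0) has moves -a-> n5, -a-> n6, -b-> n7
  n4 = 0 | b.(0 + 0 + a.0) has moves -b-> n7
  n5 = (0 + 0) | (0 + 0 + a.0) has moves -a-> n8
  n6 = (0 | 0 + b.0 + a.(0 + 0)) | 0 has moves -a-> n8, -b-> n9
  n7 = 0 | (0 + 0 + a.0) has moves -a-> n9
  n8 = (0 + 0) | 0 has moves deadlocked
  n9 = 0 | 0 has moves deadlocked
Trace ⟨baa⟩ through P, begin at {m0}:
  after b @ step 1: {m1}
  after a @ step 2: {m2, m3}
  after a @ step 3: {m5, m6}
  P completes σ.
Trace ⟨baa⟩ through Q, begin at {n0}:
  after b @ step 1: {n1}
  after a @ step 2: {n2}
  after a @ step 3: no successor for Q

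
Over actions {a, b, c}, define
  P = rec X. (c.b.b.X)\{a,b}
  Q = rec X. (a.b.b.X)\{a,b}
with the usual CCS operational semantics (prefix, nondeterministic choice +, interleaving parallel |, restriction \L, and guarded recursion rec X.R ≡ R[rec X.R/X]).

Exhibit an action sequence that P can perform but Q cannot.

LTS(P): 2 reachable states
  s0 = rec X. (c.b.b.X)\{a,b} | --c--▸ s1
  s1 = (b.b.(rec X. (c.b.b.X)\{a,b}))\{a,b} | ·
LTS(Q): 1 reachable states
  t0 = rec X. (a.b.b.X)\{a,b} | ·
Trace ⟨c⟩ through P, begin at {s0}:
  step 1 (c): {s1}
  P completes σ.
Trace ⟨c⟩ through Q, begin at {t0}:
  step 1 (c): ∅ (Q stuck)

c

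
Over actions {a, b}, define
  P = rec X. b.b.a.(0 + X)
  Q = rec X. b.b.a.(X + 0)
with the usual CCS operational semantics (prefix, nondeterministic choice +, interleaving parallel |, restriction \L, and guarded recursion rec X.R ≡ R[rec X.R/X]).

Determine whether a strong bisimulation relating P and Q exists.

bisimilar

LTS(P): 4 reachable states
  s0 = rec X. b.b.a.(0 + X) has moves =b=> s1
  s1 = b.a.(0 + (rec X. b.b.a.(0 + X))) has moves =b=> s2
  s2 = a.(0 + (rec X. b.b.a.(0 + X))) has moves =a=> s3
  s3 = 0 + (rec X. b.b.a.(0 + X)) has moves =b=> s1
LTS(Q): 4 reachable states
  t0 = rec X. b.b.a.(X + 0) has moves =b=> t1
  t1 = b.a.((rec X. b.b.a.(X + 0)) + 0) has moves =b=> t2
  t2 = a.((rec X. b.b.a.(X + 0)) + 0) has moves =a=> t3
  t3 = (rec X. b.b.a.(X + 0)) + 0 has moves =b=> t1
Coarsest stable partition (strong bisimilarity classes):
  B0 = {s0, s3, t0, t3}
  B1 = {s1, t1}
  B2 = {s2, t2}
s0 ∈ B0, t0 ∈ B0 → same block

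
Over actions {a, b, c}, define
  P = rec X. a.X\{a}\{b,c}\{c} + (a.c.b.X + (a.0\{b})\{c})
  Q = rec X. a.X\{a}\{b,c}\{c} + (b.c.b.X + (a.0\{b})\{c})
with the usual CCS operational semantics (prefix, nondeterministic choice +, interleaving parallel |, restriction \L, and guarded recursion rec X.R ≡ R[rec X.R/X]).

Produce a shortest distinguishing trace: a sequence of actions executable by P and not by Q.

LTS(P): 5 reachable states
  u0 = rec X. a.X\{a}\{b,c}\{c} + (a.c.b.X + (a.0\{b})\{c}) :: ··a··> u1, ··a··> u2, ··a··> u3
  u1 = (rec X. a.X\{a}\{b,c}\{c} + (a.c.b.X + (a.0\{b})\{c}))\{a}\{b,c}\{c} :: ·
  u2 = 0\{b}\{c} :: ·
  u3 = c.b.(rec X. a.X\{a}\{b,c}\{c} + (a.c.b.X + (a.0\{b})\{c})) :: ··c··> u4
  u4 = b.(rec X. a.X\{a}\{b,c}\{c} + (a.c.b.X + (a.0\{b})\{c})) :: ··b··> u0
LTS(Q): 5 reachable states
  v0 = rec X. a.X\{a}\{b,c}\{c} + (b.c.b.X + (a.0\{b})\{c}) :: ··a··> v1, ··a··> v2, ··b··> v3
  v1 = (rec X. a.X\{a}\{b,c}\{c} + (b.c.b.X + (a.0\{b})\{c}))\{a}\{b,c}\{c} :: ·
  v2 = 0\{b}\{c} :: ·
  v3 = c.b.(rec X. a.X\{a}\{b,c}\{c} + (b.c.b.X + (a.0\{b})\{c})) :: ··c··> v4
  v4 = b.(rec X. a.X\{a}\{b,c}\{c} + (b.c.b.X + (a.0\{b})\{c})) :: ··b··> v0
Trace ⟨ac⟩ through P, begin at {u0}:
  [1] a ⇒ {u1, u2, u3}
  [2] c ⇒ {u4}
  P completes σ.
Trace ⟨ac⟩ through Q, begin at {v0}:
  [1] a ⇒ {v1, v2}
  [2] c ⇒ no successor for Q

ac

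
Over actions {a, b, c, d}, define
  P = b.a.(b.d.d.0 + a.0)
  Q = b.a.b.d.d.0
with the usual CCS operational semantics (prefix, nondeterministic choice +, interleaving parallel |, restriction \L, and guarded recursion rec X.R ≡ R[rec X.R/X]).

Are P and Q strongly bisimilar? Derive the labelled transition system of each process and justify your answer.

NO

LTS(P): 6 reachable states
  s0 = b.a.(b.d.d.0 + a.0) :: —b→ s1
  s1 = a.(b.d.d.0 + a.0) :: —a→ s2
  s2 = b.d.d.0 + a.0 :: —a→ s3, —b→ s4
  s3 = 0 :: (no moves)
  s4 = d.d.0 :: —d→ s5
  s5 = d.0 :: —d→ s3
LTS(Q): 6 reachable states
  t0 = b.a.b.d.d.0 :: —b→ t1
  t1 = a.b.d.d.0 :: —a→ t2
  t2 = b.d.d.0 :: —b→ t3
  t3 = d.d.0 :: —d→ t4
  t4 = d.0 :: —d→ t5
  t5 = 0 :: (no moves)
Bisimilarity quotient blocks:
  B0 = {s0}
  B1 = {s1}
  B2 = {s2}
  B3 = {s3, t5}
  B4 = {s4, t3}
  B5 = {s5, t4}
  B6 = {t0}
  B7 = {t1}
  B8 = {t2}
s0 ∈ B0, t0 ∈ B6 → different blocks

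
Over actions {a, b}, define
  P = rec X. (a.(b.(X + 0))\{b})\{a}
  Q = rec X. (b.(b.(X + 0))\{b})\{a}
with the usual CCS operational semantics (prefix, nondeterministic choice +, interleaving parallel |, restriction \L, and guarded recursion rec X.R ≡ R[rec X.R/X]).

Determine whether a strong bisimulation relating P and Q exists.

LTS(P): 1 reachable states
  p0 = rec X. (a.(b.(X + 0))\{b})\{a} → deadlocked
LTS(Q): 2 reachable states
  q0 = rec X. (b.(b.(X + 0))\{b})\{a} → ··b··> q1
  q1 = (b.((rec X. (b.(b.(X + 0))\{b})\{a}) + 0))\{b}\{a} → deadlocked
Partition-refinement fixed point:
  B0 = {p0, q1}
  B1 = {q0}
p0 ∈ B0, q0 ∈ B1 → different blocks

not bisimilar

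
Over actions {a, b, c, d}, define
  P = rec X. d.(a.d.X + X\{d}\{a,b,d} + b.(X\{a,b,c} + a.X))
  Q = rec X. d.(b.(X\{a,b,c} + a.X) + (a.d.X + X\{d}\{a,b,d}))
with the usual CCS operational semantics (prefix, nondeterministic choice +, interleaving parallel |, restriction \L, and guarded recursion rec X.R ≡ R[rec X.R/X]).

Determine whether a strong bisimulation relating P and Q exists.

Reachable graph of P (5 states):
  p0 = rec X. d.(a.d.X + X\{d}\{a,b,d} + b.(X\{a,b,c} + a.X)) | --d--▸ p1
  p1 = a.d.(rec X. d.(a.d.X + X\{d}\{a,b,d} + b.(X\{a,b,c} + a.X))) + (rec X. d.(a.d.X + X\{d}\{a,b,d} + b.(X\{a,b,c} + a.X)))\{d}\{a,b,d} + b.((rec X. d.(a.d.X + X\{d}\{a,b,d} + b.(X\{a,b,c} + a.X)))\{a,b,c} + a.(rec X. d.(a.d.X + X\{d}\{a,b,d} + b.(X\{a,b,c} + a.X)))) | --a--▸ p2, --b--▸ p3
  p2 = d.(rec X. d.(a.d.X + X\{d}\{a,b,d} + b.(X\{a,b,c} + a.X))) | --d--▸ p0
  p3 = (rec X. d.(a.d.X + X\{d}\{a,b,d} + b.(X\{a,b,c} + a.X)))\{a,b,c} + a.(rec X. d.(a.d.X + X\{d}\{a,b,d} + b.(X\{a,b,c} + a.X))) | --a--▸ p0, --d--▸ p4
  p4 = (a.d.(rec X. d.(a.d.X + X\{d}\{a,b,d} + b.(X\{a,b,c} + a.X))) + (rec X. d.(a.d.X + X\{d}\{a,b,d} + b.(X\{a,b,c} + a.X)))\{d}\{a,b,d} + b.((rec X. d.(a.d.X + X\{d}\{a,b,d} + b.(X\{a,b,c} + a.X)))\{a,b,c} + a.(rec X. d.(a.d.X + X\{d}\{a,b,d} + b.(X\{a,b,c} + a.X)))))\{a,b,c} | deadlocked
Reachable graph of Q (5 states):
  q0 = rec X. d.(b.(X\{a,b,c} + a.X) + (a.d.X + X\{d}\{a,b,d})) | --d--▸ q1
  q1 = b.((rec X. d.(b.(X\{a,b,c} + a.X) + (a.d.X + X\{d}\{a,b,d})))\{a,b,c} + a.(rec X. d.(b.(X\{a,b,c} + a.X) + (a.d.X + X\{d}\{a,b,d})))) + (a.d.(rec X. d.(b.(X\{a,b,c} + a.X) + (a.d.X + X\{d}\{a,b,d}))) + (rec X. d.(b.(X\{a,b,c} + a.X) + (a.d.X + X\{d}\{a,b,d})))\{d}\{a,b,d}) | --a--▸ q2, --b--▸ q3
  q2 = d.(rec X. d.(b.(X\{a,b,c} + a.X) + (a.d.X + X\{d}\{a,b,d}))) | --d--▸ q0
  q3 = (rec X. d.(b.(X\{a,b,c} + a.X) + (a.d.X + X\{d}\{a,b,d})))\{a,b,c} + a.(rec X. d.(b.(X\{a,b,c} + a.X) + (a.d.X + X\{d}\{a,b,d}))) | --a--▸ q0, --d--▸ q4
  q4 = (b.((rec X. d.(b.(X\{a,b,c} + a.X) + (a.d.X + X\{d}\{a,b,d})))\{a,b,c} + a.(rec X. d.(b.(X\{a,b,c} + a.X) + (a.d.X + X\{d}\{a,b,d})))) + (a.d.(rec X. d.(b.(X\{a,b,c} + a.X) + (a.d.X + X\{d}\{a,b,d}))) + (rec X. d.(b.(X\{a,b,c} + a.X) + (a.d.X + X\{d}\{a,b,d})))\{d}\{a,b,d}))\{a,b,c} | deadlocked
Coarsest stable partition (strong bisimilarity classes):
  B0 = {p0, q0}
  B1 = {p1, q1}
  B2 = {p3, q3}
  B3 = {p4, q4}
  B4 = {p2, q2}
p0 ∈ B0, q0 ∈ B0 → same block

P ~ Q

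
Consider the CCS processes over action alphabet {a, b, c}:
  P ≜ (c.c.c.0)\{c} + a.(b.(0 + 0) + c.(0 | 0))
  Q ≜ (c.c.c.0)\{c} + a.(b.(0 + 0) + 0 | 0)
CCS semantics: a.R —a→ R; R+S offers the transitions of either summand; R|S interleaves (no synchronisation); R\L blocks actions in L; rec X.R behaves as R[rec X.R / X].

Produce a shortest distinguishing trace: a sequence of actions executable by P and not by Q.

ac

P's transition system — 4 states:
  p0 = (c.c.c.0)\{c} + a.(b.(0 + 0) + c.(0 | 0)) has moves =a=> p1
  p1 = b.(0 + 0) + c.(0 | 0) has moves =b=> p2, =c=> p3
  p2 = 0 + 0 has moves deadlocked
  p3 = 0 | 0 has moves deadlocked
Q's transition system — 3 states:
  q0 = (c.c.c.0)\{c} + a.(b.(0 + 0) + 0 | 0) has moves =a=> q1
  q1 = b.(0 + 0) + 0 | 0 has moves =b=> q2
  q2 = 0 + 0 has moves deadlocked
Trace ⟨ac⟩ through P, begin at {p0}:
  step 1 (a): {p1}
  step 2 (c): {p3}
  P completes σ.
Trace ⟨ac⟩ through Q, begin at {q0}:
  step 1 (a): {q1}
  step 2 (c): no successor for Q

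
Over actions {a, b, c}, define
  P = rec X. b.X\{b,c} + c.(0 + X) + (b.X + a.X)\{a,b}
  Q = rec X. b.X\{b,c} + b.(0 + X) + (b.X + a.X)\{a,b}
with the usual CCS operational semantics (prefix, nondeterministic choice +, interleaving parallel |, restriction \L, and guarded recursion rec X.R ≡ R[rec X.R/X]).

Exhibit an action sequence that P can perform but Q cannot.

LTS(P): 3 reachable states
  m0 = rec X. b.X\{b,c} + c.(0 + X) + (b.X + a.X)\{a,b} :: —b→ m1, —c→ m2
  m1 = (rec X. b.X\{b,c} + c.(0 + X) + (b.X + a.X)\{a,b})\{b,c} :: deadlocked
  m2 = 0 + (rec X. b.X\{b,c} + c.(0 + X) + (b.X + a.X)\{a,b}) :: —b→ m1, —c→ m2
LTS(Q): 3 reachable states
  n0 = rec X. b.X\{b,c} + b.(0 + X) + (b.X + a.X)\{a,b} :: —b→ n1, —b→ n2
  n1 = (rec X. b.X\{b,c} + b.(0 + X) + (b.X + a.X)\{a,b})\{b,c} :: deadlocked
  n2 = 0 + (rec X. b.X\{b,c} + b.(0 + X) + (b.X + a.X)\{a,b}) :: —b→ n1, —b→ n2
Executing c from P (initial set {m0}):
  step 1 (c): {m2}
  P completes σ.
Executing c from Q (initial set {n0}):
  step 1 (c): no successor for Q

c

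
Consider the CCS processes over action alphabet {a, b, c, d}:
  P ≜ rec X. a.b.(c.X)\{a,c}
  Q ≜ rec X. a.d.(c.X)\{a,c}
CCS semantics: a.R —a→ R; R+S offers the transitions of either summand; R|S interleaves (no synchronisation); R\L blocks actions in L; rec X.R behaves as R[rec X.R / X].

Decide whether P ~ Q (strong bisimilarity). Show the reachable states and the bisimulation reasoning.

not bisimilar

P's transition system — 3 states:
  m0 = rec X. a.b.(c.X)\{a,c} | —a→ m1
  m1 = b.(c.(rec X. a.b.(c.X)\{a,c}))\{a,c} | —b→ m2
  m2 = (c.(rec X. a.b.(c.X)\{a,c}))\{a,c} | deadlocked
Q's transition system — 3 states:
  n0 = rec X. a.d.(c.X)\{a,c} | —a→ n1
  n1 = d.(c.(rec X. a.d.(c.X)\{a,c}))\{a,c} | —d→ n2
  n2 = (c.(rec X. a.d.(c.X)\{a,c}))\{a,c} | deadlocked
Partition-refinement fixed point:
  B0 = {m0}
  B1 = {m1}
  B2 = {m2, n2}
  B3 = {n0}
  B4 = {n1}
m0 ∈ B0, n0 ∈ B3 → different blocks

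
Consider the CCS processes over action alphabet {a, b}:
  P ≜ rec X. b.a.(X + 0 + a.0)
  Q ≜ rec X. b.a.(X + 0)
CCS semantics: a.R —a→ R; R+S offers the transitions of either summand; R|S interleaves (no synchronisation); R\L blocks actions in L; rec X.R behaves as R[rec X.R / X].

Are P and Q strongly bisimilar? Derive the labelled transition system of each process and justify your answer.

LTS(P): 4 reachable states
  p0 = rec X. b.a.(X + 0 + a.0) → =b=> p1
  p1 = a.((rec X. b.a.(X + 0 + a.0)) + 0 + a.0) → =a=> p2
  p2 = (rec X. b.a.(X + 0 + a.0)) + 0 + a.0 → =a=> p3, =b=> p1
  p3 = 0 → (no moves)
LTS(Q): 3 reachable states
  q0 = rec X. b.a.(X + 0) → =b=> q1
  q1 = a.((rec X. b.a.(X + 0)) + 0) → =a=> q2
  q2 = (rec X. b.a.(X + 0)) + 0 → =b=> q1
Partition-refinement fixed point:
  B0 = {p0}
  B1 = {p1}
  B2 = {p2}
  B3 = {p3}
  B4 = {q0, q2}
  B5 = {q1}
p0 ∈ B0, q0 ∈ B4 → different blocks

NO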